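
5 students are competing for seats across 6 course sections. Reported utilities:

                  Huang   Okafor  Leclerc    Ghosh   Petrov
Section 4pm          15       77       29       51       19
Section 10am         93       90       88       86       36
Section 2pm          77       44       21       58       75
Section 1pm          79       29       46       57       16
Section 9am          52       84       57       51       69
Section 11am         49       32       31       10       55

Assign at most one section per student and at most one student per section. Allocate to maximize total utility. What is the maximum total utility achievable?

Treat this as an assignment problem: match each student to one section.
Optimal: Huang→Section 1pm (79 points), Okafor→Section 9am (84 points), Leclerc→Section 10am (88 points), Ghosh→Section 4pm (51 points), Petrov→Section 2pm (75 points) — total 79+84+88+51+75 = 377 points.
Max-entry greedy (repeatedly take the single best remaining cell) gives 340 points, worse by 37.

Max total: 377 points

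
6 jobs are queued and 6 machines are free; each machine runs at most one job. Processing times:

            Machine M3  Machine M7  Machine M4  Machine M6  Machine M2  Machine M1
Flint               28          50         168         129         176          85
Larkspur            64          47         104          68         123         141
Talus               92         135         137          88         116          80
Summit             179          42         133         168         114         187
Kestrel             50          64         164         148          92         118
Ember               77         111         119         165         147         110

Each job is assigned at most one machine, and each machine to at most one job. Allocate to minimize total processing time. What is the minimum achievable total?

Optimal: Flint→Machine M3 (28 min), Larkspur→Machine M6 (68 min), Talus→Machine M1 (80 min), Summit→Machine M7 (42 min), Kestrel→Machine M2 (92 min), Ember→Machine M4 (119 min) — total 28+68+80+42+92+119 = 429 min.
No other one-to-one assignment undercuts 429 min.

Minimum total: 429 min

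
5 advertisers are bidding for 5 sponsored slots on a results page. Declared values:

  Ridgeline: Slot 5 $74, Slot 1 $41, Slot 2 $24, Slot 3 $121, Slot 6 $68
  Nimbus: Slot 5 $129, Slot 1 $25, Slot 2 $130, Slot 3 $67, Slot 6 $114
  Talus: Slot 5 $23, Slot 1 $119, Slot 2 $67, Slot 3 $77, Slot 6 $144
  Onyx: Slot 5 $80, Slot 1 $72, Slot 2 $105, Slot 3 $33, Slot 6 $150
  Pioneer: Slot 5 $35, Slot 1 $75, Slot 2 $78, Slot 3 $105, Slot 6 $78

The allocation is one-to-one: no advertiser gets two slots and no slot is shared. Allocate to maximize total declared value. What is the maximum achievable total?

Max total: $597

This is the linear assignment problem.
Optimal: Ridgeline→Slot 3 ($121), Nimbus→Slot 5 ($129), Talus→Slot 1 ($119), Onyx→Slot 6 ($150), Pioneer→Slot 2 ($78) — total 121+129+119+150+78 = $597.
Column-greedy (each slot in turn goes to its best remaining advertiser) gives $552, worse by 45.
Next-best assignment: Ridgeline→Slot 5, Nimbus→Slot 2, Talus→Slot 1, Onyx→Slot 6, Pioneer→Slot 3 = $578.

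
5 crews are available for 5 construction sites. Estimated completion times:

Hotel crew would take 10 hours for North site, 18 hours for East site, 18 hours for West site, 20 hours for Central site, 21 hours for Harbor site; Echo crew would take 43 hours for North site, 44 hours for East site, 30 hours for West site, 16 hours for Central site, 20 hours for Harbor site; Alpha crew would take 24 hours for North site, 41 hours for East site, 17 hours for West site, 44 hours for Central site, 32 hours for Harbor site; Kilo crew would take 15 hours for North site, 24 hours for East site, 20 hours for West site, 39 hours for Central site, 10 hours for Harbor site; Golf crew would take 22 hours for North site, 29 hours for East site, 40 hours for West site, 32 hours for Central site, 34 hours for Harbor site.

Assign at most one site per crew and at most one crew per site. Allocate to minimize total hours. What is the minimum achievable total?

Optimal: Hotel crew→North site (10 hours), Echo crew→Central site (16 hours), Alpha crew→West site (17 hours), Kilo crew→Harbor site (10 hours), Golf crew→East site (29 hours) — total 10+16+17+10+29 = 82 hours.
Column-greedy (each site in turn goes to its cheapest remaining crew) gives 101 hours, worse by 19.
Next-best assignment: Hotel crew→East site, Echo crew→Central site, Alpha crew→West site, Kilo crew→Harbor site, Golf crew→North site = 83 hours.
Checked against all permutations: 82 hours is optimal.

Minimum total: 82 hours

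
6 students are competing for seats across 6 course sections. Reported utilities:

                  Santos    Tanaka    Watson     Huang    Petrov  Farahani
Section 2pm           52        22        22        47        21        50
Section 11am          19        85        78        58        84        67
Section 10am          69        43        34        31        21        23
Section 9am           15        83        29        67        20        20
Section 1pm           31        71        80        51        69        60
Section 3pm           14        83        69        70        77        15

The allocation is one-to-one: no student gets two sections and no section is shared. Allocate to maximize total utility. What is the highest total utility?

This is a one-to-one assignment (maximum-weight bipartite matching).
Optimal: Santos→Section 10am (69 points), Tanaka→Section 9am (83 points), Watson→Section 1pm (80 points), Huang→Section 3pm (70 points), Petrov→Section 11am (84 points), Farahani→Section 2pm (50 points) — total 69+83+80+70+84+50 = 436 points.
Max-entry greedy (repeatedly take the single best remaining cell) gives 428 points, worse by 8.
Swapping Santos↔Petrov (Santos→Section 11am 19 points, Petrov→Section 10am 21 points) loses 113.
Checked against all permutations: 436 points is optimal.

Maximum total: 436 points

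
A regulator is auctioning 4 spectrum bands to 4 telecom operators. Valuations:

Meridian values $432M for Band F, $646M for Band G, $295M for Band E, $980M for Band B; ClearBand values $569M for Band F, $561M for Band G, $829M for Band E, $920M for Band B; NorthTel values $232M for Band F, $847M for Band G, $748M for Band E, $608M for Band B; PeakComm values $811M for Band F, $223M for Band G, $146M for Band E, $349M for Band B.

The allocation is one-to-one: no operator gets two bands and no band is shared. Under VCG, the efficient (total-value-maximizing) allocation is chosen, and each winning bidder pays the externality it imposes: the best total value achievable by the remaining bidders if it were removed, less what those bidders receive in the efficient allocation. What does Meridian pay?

Meridian pays $91M.

Efficient allocation: Meridian→Band B ($980M), ClearBand→Band E ($829M), NorthTel→Band G ($847M), PeakComm→Band F ($811M); total welfare W = $3467M.
Meridian receives Band B at value $980M, so the others get W − 980 = $2487M.
Without Meridian: best allocation of the remaining 3 bidders over all 4 bands is ClearBand→Band B ($920M), NorthTel→Band G ($847M), PeakComm→Band F ($811M), total $2578M.
VCG payment = (others' best without Meridian) − (others' welfare with Meridian) = 2578 − 2487 = $91M.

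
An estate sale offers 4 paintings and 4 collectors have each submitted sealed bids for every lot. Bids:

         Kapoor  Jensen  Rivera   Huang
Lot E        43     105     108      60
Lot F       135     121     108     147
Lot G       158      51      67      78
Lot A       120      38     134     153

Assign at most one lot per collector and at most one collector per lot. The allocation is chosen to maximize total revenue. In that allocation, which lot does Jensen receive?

Optimal: Kapoor→Lot G ($158), Jensen→Lot E ($105), Rivera→Lot A ($134), Huang→Lot F ($147) — total 158+105+134+147 = $544.
Max-entry greedy (repeatedly take the single best remaining cell) gives $540, worse by 4.
No other one-to-one assignment exceeds $544.
Jensen's own top lot is Lot F ($121), but forcing Jensen→Lot F and reassigning the rest optimally gives only $540 — worse by 4.

Jensen receives Lot E.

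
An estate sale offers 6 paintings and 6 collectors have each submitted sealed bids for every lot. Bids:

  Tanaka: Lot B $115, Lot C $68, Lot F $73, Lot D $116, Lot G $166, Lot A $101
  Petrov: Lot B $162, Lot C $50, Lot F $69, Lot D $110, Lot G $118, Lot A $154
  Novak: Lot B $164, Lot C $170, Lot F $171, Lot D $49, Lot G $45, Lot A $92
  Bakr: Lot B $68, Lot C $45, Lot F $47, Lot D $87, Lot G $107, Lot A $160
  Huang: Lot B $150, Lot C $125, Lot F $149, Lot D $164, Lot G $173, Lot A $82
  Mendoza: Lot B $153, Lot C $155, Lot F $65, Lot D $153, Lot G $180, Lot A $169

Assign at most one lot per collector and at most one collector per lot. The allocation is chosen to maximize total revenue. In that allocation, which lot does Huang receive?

Optimal: Tanaka→Lot G ($166), Petrov→Lot B ($162), Novak→Lot F ($171), Bakr→Lot A ($160), Huang→Lot D ($164), Mendoza→Lot C ($155) — total 166+162+171+160+164+155 = $978.
Swapping Tanaka↔Mendoza (Tanaka→Lot C $68, Mendoza→Lot G $180) loses 73.
Huang's own top lot is Lot G ($173), but forcing Huang→Lot G and reassigning the rest optimally gives only $937 — worse by 41.

Huang receives Lot D.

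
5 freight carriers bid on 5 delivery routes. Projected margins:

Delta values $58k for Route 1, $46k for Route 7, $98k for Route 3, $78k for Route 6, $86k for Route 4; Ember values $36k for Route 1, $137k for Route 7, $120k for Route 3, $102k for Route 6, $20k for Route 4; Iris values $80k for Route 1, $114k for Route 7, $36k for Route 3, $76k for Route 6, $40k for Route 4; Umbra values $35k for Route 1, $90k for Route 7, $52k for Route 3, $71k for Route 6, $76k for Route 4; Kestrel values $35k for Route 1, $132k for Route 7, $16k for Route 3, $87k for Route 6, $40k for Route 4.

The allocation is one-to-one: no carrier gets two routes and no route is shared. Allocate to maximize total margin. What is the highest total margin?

Optimal: Delta→Route 4 ($86k), Ember→Route 3 ($120k), Iris→Route 1 ($80k), Umbra→Route 6 ($71k), Kestrel→Route 7 ($132k) — total 86+120+80+71+132 = $489k.
Row-greedy (each carrier in turn takes its best remaining route) gives $478k, worse by 11.
Next-best assignment: Delta→Route 3, Ember→Route 6, Iris→Route 1, Umbra→Route 4, Kestrel→Route 7 = $488k.
Swapping Ember↔Iris (Ember→Route 1 $36k, Iris→Route 3 $36k) loses 128.

Max total: $489k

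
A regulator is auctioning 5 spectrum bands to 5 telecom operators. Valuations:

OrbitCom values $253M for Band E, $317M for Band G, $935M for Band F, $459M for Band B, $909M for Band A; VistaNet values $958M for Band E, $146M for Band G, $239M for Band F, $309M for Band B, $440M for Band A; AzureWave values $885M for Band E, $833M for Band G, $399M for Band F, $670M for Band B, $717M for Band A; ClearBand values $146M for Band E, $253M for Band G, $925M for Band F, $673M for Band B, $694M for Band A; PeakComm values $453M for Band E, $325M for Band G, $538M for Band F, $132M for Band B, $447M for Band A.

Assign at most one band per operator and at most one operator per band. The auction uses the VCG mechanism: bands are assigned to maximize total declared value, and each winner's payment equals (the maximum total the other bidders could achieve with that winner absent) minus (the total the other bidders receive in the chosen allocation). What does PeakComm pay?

PeakComm pays $252M.

Efficient allocation: OrbitCom→Band A ($909M), VistaNet→Band E ($958M), AzureWave→Band G ($833M), ClearBand→Band B ($673M), PeakComm→Band F ($538M); total welfare W = $3911M.
PeakComm receives Band F at value $538M, so the others get W − 538 = $3373M.
Without PeakComm: best allocation of the remaining 4 bidders over all 5 bands is OrbitCom→Band A ($909M), VistaNet→Band E ($958M), AzureWave→Band G ($833M), ClearBand→Band F ($925M), total $3625M.
VCG payment = (others' best without PeakComm) − (others' welfare with PeakComm) = 3625 − 3373 = $252M.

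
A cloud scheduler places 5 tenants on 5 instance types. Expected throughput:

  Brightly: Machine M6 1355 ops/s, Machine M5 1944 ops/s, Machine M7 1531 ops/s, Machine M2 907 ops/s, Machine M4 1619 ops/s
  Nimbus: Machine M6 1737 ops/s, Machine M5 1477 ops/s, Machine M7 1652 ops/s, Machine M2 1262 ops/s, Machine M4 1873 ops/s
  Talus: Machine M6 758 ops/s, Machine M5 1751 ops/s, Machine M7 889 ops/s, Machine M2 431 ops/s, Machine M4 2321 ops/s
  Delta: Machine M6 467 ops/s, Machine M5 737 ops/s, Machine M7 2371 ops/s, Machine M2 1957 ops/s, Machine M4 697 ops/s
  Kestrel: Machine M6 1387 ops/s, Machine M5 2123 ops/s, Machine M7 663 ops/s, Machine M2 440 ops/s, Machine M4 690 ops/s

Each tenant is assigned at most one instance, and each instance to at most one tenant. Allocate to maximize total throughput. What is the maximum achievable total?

Maximum total: 9669 ops/s

Optimal: Brightly→Machine M7 (1531 ops/s), Nimbus→Machine M6 (1737 ops/s), Talus→Machine M4 (2321 ops/s), Delta→Machine M2 (1957 ops/s), Kestrel→Machine M5 (2123 ops/s) — total 1531+1737+2321+1957+2123 = 9669 ops/s.
Max-entry greedy (repeatedly take the single best remaining cell) gives 9459 ops/s, worse by 210.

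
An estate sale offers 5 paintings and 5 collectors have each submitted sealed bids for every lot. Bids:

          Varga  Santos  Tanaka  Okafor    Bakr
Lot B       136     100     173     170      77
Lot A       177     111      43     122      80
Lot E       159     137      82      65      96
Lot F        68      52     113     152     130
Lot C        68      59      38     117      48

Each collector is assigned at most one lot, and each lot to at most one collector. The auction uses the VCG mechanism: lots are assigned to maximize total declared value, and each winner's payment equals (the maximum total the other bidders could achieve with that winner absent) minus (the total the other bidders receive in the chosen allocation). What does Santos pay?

Efficient allocation: Varga→Lot A ($177), Santos→Lot E ($137), Tanaka→Lot B ($173), Okafor→Lot C ($117), Bakr→Lot F ($130); total welfare W = $734.
Santos receives Lot E at value $137, so the others get W − 137 = $597.
Without Santos: best allocation of the remaining 4 bidders over all 5 lots is Varga→Lot A ($177), Tanaka→Lot B ($173), Okafor→Lot F ($152), Bakr→Lot E ($96), total $598.
VCG payment = (others' best without Santos) − (others' welfare with Santos) = 598 − 597 = $1.

Santos pays $1.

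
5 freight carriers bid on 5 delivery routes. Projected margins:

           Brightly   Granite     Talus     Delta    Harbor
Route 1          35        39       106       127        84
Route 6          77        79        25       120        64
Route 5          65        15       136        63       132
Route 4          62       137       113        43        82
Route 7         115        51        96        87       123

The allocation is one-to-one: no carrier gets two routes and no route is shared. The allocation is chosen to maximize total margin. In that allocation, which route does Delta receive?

Delta receives Route 6.

Optimal: Brightly→Route 7 ($115k), Granite→Route 4 ($137k), Talus→Route 1 ($106k), Delta→Route 6 ($120k), Harbor→Route 5 ($132k) — total 115+137+106+120+132 = $610k.
Column-greedy (each route in turn goes to its best remaining carrier) gives $539k, worse by 71.
Next-best assignment: Brightly→Route 6, Granite→Route 4, Talus→Route 5, Delta→Route 1, Harbor→Route 7 = $600k.
Every other assignment is strictly worse.
Delta's own top route is Route 1 ($127k), but forcing Delta→Route 1 and reassigning the rest optimally gives only $600k — worse by 10.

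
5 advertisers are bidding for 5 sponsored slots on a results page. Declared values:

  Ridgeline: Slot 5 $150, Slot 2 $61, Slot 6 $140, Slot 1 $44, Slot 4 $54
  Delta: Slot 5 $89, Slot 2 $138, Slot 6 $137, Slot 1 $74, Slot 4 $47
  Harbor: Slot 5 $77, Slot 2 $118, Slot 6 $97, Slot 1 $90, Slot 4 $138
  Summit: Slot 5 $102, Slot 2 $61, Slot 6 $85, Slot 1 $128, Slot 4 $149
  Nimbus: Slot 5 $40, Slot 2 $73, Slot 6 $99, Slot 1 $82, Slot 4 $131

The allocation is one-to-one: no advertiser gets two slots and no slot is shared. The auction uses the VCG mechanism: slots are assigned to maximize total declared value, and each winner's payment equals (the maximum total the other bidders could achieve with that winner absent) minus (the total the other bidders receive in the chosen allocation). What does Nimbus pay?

Efficient allocation: Ridgeline→Slot 5 ($150), Delta→Slot 6 ($137), Harbor→Slot 2 ($118), Summit→Slot 1 ($128), Nimbus→Slot 4 ($131); total welfare W = $664.
Nimbus receives Slot 4 at value $131, so the others get W − 131 = $533.
Without Nimbus: best allocation of the remaining 4 bidders over all 5 slots is Ridgeline→Slot 5 ($150), Delta→Slot 2 ($138), Harbor→Slot 4 ($138), Summit→Slot 1 ($128), total $554.
VCG payment = (others' best without Nimbus) − (others' welfare with Nimbus) = 554 − 533 = $21.

Nimbus pays $21.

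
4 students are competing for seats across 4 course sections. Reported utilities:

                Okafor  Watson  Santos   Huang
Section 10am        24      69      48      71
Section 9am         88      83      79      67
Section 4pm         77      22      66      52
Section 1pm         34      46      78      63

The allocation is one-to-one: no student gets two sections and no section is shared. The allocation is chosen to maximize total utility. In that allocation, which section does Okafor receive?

Okafor receives Section 4pm.

Treat this as an assignment problem: match each student to one section.
Optimal: Okafor→Section 4pm (77 points), Watson→Section 9am (83 points), Santos→Section 1pm (78 points), Huang→Section 10am (71 points) — total 77+83+78+71 = 309 points.
Next-best assignment: Okafor→Section 4pm, Watson→Section 10am, Santos→Section 1pm, Huang→Section 9am = 291 points.
No other one-to-one assignment exceeds 309 points.
Okafor's own top section is Section 9am (88 points), but forcing Okafor→Section 9am and reassigning the rest optimally gives only 287 points — worse by 22.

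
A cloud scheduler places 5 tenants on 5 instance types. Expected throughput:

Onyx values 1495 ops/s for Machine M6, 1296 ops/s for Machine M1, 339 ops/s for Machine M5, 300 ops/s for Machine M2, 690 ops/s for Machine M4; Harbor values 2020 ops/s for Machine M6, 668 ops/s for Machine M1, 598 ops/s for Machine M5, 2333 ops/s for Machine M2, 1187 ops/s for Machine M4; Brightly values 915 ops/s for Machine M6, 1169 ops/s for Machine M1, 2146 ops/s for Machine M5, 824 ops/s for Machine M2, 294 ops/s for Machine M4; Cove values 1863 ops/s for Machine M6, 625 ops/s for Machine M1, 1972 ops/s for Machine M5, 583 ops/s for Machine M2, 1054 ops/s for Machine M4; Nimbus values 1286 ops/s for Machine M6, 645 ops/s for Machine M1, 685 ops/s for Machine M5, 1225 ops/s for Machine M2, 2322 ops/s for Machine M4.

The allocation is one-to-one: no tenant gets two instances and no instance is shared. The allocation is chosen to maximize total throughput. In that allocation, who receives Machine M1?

Onyx receives Machine M1.

Optimal: Onyx→Machine M1 (1296 ops/s), Harbor→Machine M2 (2333 ops/s), Brightly→Machine M5 (2146 ops/s), Cove→Machine M6 (1863 ops/s), Nimbus→Machine M4 (2322 ops/s) — total 1296+2333+2146+1863+2322 = 9960 ops/s.
Row-greedy (each tenant in turn takes its best remaining instance) gives 7673 ops/s, worse by 2287.
Next-best assignment: Onyx→Machine M6, Harbor→Machine M2, Brightly→Machine M1, Cove→Machine M5, Nimbus→Machine M4 = 9291 ops/s.
Onyx's own top instance is Machine M6 (1495 ops/s), but forcing Onyx→Machine M6 and reassigning the rest optimally gives only 9291 ops/s — worse by 669.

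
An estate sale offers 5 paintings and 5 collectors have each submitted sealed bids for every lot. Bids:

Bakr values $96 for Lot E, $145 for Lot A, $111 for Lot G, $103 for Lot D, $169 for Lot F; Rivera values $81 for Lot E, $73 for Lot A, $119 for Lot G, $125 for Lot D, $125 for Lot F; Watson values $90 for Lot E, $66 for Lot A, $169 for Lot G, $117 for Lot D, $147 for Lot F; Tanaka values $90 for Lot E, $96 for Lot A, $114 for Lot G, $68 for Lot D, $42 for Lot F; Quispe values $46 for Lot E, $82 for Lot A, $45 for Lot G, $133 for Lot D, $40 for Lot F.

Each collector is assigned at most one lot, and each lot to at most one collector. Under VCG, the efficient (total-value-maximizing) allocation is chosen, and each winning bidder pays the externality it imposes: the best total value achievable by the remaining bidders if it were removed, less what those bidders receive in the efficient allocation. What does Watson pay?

Watson pays $24.

Efficient allocation: Bakr→Lot A ($145), Rivera→Lot F ($125), Watson→Lot G ($169), Tanaka→Lot E ($90), Quispe→Lot D ($133); total welfare W = $662.
Watson receives Lot G at value $169, so the others get W − 169 = $493.
Without Watson: best allocation of the remaining 4 bidders over all 5 lots is Bakr→Lot A ($145), Rivera→Lot F ($125), Tanaka→Lot G ($114), Quispe→Lot D ($133), total $517.
VCG payment = (others' best without Watson) − (others' welfare with Watson) = 517 − 493 = $24.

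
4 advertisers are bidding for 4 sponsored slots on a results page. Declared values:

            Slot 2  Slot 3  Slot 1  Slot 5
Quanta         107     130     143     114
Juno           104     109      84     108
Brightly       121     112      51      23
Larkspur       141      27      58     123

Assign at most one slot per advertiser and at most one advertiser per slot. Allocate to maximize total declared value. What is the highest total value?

This is the linear assignment problem.
Optimal: Quanta→Slot 1 ($143), Juno→Slot 5 ($108), Brightly→Slot 3 ($112), Larkspur→Slot 2 ($141) — total 143+108+112+141 = $504.
Column-greedy (each slot in turn goes to its best remaining advertiser) gives $378, worse by 126.
Next-best assignment: Quanta→Slot 1, Juno→Slot 3, Brightly→Slot 2, Larkspur→Slot 5 = $496.
Checked against all permutations: $504 is optimal.

Max total: $504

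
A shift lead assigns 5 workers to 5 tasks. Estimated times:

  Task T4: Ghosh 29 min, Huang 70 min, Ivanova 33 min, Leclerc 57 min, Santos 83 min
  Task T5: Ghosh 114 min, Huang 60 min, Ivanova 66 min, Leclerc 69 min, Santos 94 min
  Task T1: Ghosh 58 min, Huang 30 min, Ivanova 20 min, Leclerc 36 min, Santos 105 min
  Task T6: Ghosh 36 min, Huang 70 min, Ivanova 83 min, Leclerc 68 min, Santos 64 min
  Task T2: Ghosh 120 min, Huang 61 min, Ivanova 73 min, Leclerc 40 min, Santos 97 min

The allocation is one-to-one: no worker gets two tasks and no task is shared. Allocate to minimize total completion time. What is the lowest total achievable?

Treat this as an assignment problem: match each worker to one task.
Optimal: Ghosh→Task T4 (29 min), Huang→Task T5 (60 min), Ivanova→Task T1 (20 min), Leclerc→Task T2 (40 min), Santos→Task T6 (64 min) — total 29+60+20+40+64 = 213 min.
Row-greedy (each worker in turn takes its cheapest remaining task) gives 229 min, worse by 16.
Next-best assignment: Ghosh→Task T4, Huang→Task T1, Ivanova→Task T5, Leclerc→Task T2, Santos→Task T6 = 229 min.
Checked against all permutations: 213 min is optimal.

Min total: 213 min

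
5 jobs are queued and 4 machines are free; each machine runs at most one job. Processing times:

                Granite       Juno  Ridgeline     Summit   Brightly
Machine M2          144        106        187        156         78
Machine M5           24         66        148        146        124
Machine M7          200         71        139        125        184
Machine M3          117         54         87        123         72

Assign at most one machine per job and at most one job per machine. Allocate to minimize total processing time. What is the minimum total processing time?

Optimal: Brightly→Machine M2 (78 min), Granite→Machine M5 (24 min), Juno→Machine M7 (71 min), Ridgeline→Machine M3 (87 min) — total 78+24+71+87 = 260 min.
Row-greedy (each job in turn takes its cheapest remaining machine) gives 373 min, worse by 113.
Next-best assignment: Brightly→Machine M2, Granite→Machine M5, Summit→Machine M7, Juno→Machine M3 = 281 min.
Every other assignment is strictly worse.

Minimum total: 260 min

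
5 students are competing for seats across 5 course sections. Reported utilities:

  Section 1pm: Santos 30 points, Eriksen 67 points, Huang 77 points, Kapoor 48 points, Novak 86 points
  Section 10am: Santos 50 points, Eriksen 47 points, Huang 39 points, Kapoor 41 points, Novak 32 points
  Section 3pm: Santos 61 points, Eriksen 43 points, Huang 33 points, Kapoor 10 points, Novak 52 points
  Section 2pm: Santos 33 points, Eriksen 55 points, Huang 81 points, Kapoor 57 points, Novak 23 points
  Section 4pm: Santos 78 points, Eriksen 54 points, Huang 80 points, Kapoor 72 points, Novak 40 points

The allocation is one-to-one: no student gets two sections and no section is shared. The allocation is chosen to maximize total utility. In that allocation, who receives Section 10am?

This is the linear assignment problem.
Optimal: Santos→Section 3pm (61 points), Eriksen→Section 10am (47 points), Huang→Section 2pm (81 points), Kapoor→Section 4pm (72 points), Novak→Section 1pm (86 points) — total 61+47+81+72+86 = 347 points.
Max-entry greedy (repeatedly take the single best remaining cell) gives 302 points, worse by 45.
Next-best assignment: Santos→Section 10am, Eriksen→Section 3pm, Huang→Section 2pm, Kapoor→Section 4pm, Novak→Section 1pm = 332 points.
Swapping Novak↔Huang (Novak→Section 2pm 23 points, Huang→Section 1pm 77 points) loses 67.
Eriksen's own top section is Section 1pm (67 points), but forcing Eriksen→Section 1pm and reassigning the rest optimally gives only 322 points — worse by 25.

Eriksen receives Section 10am.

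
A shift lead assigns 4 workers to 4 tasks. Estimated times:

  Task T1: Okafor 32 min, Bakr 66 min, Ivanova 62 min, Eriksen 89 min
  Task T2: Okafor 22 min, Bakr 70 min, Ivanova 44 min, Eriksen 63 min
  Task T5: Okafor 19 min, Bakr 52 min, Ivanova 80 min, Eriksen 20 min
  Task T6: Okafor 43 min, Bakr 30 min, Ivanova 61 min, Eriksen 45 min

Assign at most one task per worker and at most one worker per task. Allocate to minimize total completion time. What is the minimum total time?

Minimum total: 126 min

Optimal: Okafor→Task T1 (32 min), Bakr→Task T6 (30 min), Ivanova→Task T2 (44 min), Eriksen→Task T5 (20 min) — total 32+30+44+20 = 126 min.
Min-entry greedy (repeatedly take the single cheapest remaining cell) gives 182 min, worse by 56.
Next-best assignment: Okafor→Task T2, Bakr→Task T6, Ivanova→Task T1, Eriksen→Task T5 = 134 min.
Every other assignment is strictly worse.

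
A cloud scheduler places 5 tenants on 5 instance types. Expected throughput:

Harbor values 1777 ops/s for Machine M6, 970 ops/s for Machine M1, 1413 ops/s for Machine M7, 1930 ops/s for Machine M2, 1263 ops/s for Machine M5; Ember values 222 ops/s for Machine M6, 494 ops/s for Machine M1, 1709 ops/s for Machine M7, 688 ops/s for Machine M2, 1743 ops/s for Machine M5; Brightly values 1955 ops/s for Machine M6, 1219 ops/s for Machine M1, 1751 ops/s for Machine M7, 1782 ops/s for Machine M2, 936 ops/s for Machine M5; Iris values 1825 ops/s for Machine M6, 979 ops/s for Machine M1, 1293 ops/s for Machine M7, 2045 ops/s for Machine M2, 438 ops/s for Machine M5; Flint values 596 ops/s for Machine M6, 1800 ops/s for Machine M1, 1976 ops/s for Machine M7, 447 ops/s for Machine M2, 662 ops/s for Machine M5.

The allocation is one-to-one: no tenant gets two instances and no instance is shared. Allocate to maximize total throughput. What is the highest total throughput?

Max total: 9116 ops/s

Optimal: Harbor→Machine M6 (1777 ops/s), Ember→Machine M5 (1743 ops/s), Brightly→Machine M7 (1751 ops/s), Iris→Machine M2 (2045 ops/s), Flint→Machine M1 (1800 ops/s) — total 1777+1743+1751+2045+1800 = 9116 ops/s.
Row-greedy (each tenant in turn takes its best remaining instance) gives 8721 ops/s, worse by 395.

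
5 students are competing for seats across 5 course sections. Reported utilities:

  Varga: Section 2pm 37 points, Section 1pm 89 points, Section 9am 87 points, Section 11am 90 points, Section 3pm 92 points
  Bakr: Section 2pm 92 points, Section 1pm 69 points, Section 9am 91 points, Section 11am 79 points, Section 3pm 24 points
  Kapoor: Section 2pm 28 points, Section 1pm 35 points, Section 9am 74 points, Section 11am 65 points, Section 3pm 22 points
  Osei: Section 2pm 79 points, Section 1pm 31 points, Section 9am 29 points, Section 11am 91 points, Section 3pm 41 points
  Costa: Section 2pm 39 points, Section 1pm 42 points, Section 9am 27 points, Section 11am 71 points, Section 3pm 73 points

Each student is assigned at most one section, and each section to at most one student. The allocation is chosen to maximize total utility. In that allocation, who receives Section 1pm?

Optimal: Varga→Section 1pm (89 points), Bakr→Section 2pm (92 points), Kapoor→Section 9am (74 points), Osei→Section 11am (91 points), Costa→Section 3pm (73 points) — total 89+92+74+91+73 = 419 points.
Row-greedy (each student in turn takes its best remaining section) gives 391 points, worse by 28.
No other one-to-one assignment exceeds 419 points.
Varga's own top section is Section 3pm (92 points), but forcing Varga→Section 3pm and reassigning the rest optimally gives only 391 points — worse by 28.

Varga receives Section 1pm.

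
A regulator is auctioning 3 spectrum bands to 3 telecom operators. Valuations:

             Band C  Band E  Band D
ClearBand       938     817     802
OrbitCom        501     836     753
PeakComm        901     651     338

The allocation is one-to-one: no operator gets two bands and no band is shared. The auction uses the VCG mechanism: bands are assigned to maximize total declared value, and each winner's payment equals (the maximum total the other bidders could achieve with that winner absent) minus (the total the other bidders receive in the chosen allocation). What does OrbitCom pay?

Efficient allocation: ClearBand→Band D ($802M), OrbitCom→Band E ($836M), PeakComm→Band C ($901M); total welfare W = $2539M.
OrbitCom receives Band E at value $836M, so the others get W − 836 = $1703M.
Without OrbitCom: best allocation of the remaining 2 bidders over all 3 bands is ClearBand→Band E ($817M), PeakComm→Band C ($901M), total $1718M.
VCG payment = (others' best without OrbitCom) − (others' welfare with OrbitCom) = 1718 − 1703 = $15M.

OrbitCom pays $15M.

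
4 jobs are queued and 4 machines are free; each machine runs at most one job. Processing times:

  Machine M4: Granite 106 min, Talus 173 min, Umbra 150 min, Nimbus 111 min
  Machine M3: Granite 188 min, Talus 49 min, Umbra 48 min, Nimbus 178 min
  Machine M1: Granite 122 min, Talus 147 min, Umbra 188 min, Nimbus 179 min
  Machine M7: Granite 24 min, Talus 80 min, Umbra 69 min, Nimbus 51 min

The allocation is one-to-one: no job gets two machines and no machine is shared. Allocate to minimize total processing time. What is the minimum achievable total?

Treat this as an assignment problem: match each job to one machine.
Optimal: Granite→Machine M7 (24 min), Talus→Machine M1 (147 min), Umbra→Machine M3 (48 min), Nimbus→Machine M4 (111 min) — total 24+147+48+111 = 330 min.
Row-greedy (each job in turn takes its cheapest remaining machine) gives 402 min, worse by 72.
Next-best assignment: Granite→Machine M1, Talus→Machine M3, Umbra→Machine M7, Nimbus→Machine M4 = 351 min.

Min total: 330 min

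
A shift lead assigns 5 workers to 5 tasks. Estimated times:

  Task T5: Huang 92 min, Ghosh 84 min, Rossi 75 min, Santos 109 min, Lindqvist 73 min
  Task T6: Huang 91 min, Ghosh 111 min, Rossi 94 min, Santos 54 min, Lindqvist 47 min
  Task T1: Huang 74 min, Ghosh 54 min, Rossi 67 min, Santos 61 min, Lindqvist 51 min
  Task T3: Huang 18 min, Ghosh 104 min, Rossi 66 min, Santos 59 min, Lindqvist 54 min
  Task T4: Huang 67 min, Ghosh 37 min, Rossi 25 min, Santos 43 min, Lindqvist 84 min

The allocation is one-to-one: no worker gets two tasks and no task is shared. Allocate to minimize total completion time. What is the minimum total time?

This is the linear assignment problem.
Optimal: Huang→Task T3 (18 min), Ghosh→Task T1 (54 min), Rossi→Task T4 (25 min), Santos→Task T6 (54 min), Lindqvist→Task T5 (73 min) — total 18+54+25+54+73 = 224 min.
Min-entry greedy (repeatedly take the single cheapest remaining cell) gives 253 min, worse by 29.
Next-best assignment: Huang→Task T3, Ghosh→Task T5, Rossi→Task T4, Santos→Task T6, Lindqvist→Task T1 = 232 min.
No other one-to-one assignment undercuts 224 min.

Minimum total: 224 min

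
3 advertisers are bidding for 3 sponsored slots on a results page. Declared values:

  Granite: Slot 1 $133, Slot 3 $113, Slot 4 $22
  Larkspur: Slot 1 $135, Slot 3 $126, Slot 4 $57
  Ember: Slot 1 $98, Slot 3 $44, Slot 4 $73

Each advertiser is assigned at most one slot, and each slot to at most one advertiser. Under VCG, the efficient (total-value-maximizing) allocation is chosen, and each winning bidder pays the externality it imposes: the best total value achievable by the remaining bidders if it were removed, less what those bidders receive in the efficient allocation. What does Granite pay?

Granite pays $25.

Efficient allocation: Granite→Slot 1 ($133), Larkspur→Slot 3 ($126), Ember→Slot 4 ($73); total welfare W = $332.
Granite receives Slot 1 at value $133, so the others get W − 133 = $199.
Without Granite: best allocation of the remaining 2 bidders over all 3 slots is Larkspur→Slot 3 ($126), Ember→Slot 1 ($98), total $224.
VCG payment = (others' best without Granite) − (others' welfare with Granite) = 224 − 199 = $25.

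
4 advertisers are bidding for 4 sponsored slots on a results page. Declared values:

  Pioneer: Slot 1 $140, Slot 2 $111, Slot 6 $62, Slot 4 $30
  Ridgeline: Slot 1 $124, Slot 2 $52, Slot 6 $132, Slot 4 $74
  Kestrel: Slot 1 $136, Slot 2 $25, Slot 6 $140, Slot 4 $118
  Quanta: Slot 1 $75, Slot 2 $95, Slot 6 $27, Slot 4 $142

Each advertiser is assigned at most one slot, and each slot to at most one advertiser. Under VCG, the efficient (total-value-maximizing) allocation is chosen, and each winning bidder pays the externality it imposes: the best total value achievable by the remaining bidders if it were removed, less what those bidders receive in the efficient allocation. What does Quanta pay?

Efficient allocation: Pioneer→Slot 2 ($111), Ridgeline→Slot 6 ($132), Kestrel→Slot 1 ($136), Quanta→Slot 4 ($142); total welfare W = $521.
Quanta receives Slot 4 at value $142, so the others get W − 142 = $379.
Without Quanta: best allocation of the remaining 3 bidders over all 4 slots is Pioneer→Slot 1 ($140), Ridgeline→Slot 6 ($132), Kestrel→Slot 4 ($118), total $390.
VCG payment = (others' best without Quanta) − (others' welfare with Quanta) = 390 − 379 = $11.

Quanta pays $11.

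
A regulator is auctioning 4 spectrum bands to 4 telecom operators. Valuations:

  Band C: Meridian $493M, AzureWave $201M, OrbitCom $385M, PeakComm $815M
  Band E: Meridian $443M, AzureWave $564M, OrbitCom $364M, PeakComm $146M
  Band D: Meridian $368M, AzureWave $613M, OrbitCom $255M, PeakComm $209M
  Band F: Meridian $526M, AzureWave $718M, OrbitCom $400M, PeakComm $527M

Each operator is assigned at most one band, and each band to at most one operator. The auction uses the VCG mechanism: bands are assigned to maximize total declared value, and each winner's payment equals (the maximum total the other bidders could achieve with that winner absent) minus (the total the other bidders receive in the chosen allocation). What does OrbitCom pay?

OrbitCom pays $22M.

Efficient allocation: Meridian→Band F ($526M), AzureWave→Band D ($613M), OrbitCom→Band E ($364M), PeakComm→Band C ($815M); total welfare W = $2318M.
OrbitCom receives Band E at value $364M, so the others get W − 364 = $1954M.
Without OrbitCom: best allocation of the remaining 3 bidders over all 4 bands is Meridian→Band E ($443M), AzureWave→Band F ($718M), PeakComm→Band C ($815M), total $1976M.
VCG payment = (others' best without OrbitCom) − (others' welfare with OrbitCom) = 1976 − 1954 = $22M.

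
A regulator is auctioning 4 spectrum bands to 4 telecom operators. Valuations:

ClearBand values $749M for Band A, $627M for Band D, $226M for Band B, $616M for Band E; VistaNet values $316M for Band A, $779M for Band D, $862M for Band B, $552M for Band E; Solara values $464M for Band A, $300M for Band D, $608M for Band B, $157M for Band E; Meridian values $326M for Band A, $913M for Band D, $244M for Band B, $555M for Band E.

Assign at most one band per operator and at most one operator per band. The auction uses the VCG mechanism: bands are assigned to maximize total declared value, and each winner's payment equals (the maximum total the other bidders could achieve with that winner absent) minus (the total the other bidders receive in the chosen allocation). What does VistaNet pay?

VistaNet pays $277M.

Efficient allocation: ClearBand→Band E ($616M), VistaNet→Band B ($862M), Solara→Band A ($464M), Meridian→Band D ($913M); total welfare W = $2855M.
VistaNet receives Band B at value $862M, so the others get W − 862 = $1993M.
Without VistaNet: best allocation of the remaining 3 bidders over all 4 bands is ClearBand→Band A ($749M), Solara→Band B ($608M), Meridian→Band D ($913M), total $2270M.
VCG payment = (others' best without VistaNet) − (others' welfare with VistaNet) = 2270 − 1993 = $277M.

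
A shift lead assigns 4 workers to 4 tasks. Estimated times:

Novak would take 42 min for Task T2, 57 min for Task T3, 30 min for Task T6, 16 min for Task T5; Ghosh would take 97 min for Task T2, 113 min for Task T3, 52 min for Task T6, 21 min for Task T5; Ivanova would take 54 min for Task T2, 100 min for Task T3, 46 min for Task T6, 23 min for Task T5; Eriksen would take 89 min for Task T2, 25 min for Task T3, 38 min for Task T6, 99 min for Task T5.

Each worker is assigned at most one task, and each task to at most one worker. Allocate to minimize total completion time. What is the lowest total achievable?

Minimum total: 130 min

Optimal: Novak→Task T6 (30 min), Ghosh→Task T5 (21 min), Ivanova→Task T2 (54 min), Eriksen→Task T3 (25 min) — total 30+21+54+25 = 130 min.
Min-entry greedy (repeatedly take the single cheapest remaining cell) gives 184 min, worse by 54.
No other one-to-one assignment undercuts 130 min.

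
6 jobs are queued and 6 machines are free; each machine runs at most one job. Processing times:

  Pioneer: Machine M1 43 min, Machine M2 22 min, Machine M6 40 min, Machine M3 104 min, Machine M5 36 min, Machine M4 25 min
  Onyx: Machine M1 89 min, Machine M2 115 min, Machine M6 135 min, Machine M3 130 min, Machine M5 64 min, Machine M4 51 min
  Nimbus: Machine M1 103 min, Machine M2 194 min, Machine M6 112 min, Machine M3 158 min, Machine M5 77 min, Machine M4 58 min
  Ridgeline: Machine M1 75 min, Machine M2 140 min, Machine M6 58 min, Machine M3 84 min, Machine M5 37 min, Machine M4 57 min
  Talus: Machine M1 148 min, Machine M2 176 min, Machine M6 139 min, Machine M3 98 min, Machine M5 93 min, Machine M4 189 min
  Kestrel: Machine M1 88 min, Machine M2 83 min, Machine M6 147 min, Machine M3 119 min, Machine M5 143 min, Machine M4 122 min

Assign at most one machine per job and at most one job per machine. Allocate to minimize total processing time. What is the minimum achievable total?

Minimum total: 388 min

Optimal: Pioneer→Machine M2 (22 min), Onyx→Machine M5 (64 min), Nimbus→Machine M4 (58 min), Ridgeline→Machine M6 (58 min), Talus→Machine M3 (98 min), Kestrel→Machine M1 (88 min) — total 22+64+58+58+98+88 = 388 min.
Row-greedy (each job in turn takes its cheapest remaining machine) gives 394 min, worse by 6.
Next-best assignment: Pioneer→Machine M2, Onyx→Machine M4, Nimbus→Machine M5, Ridgeline→Machine M6, Talus→Machine M3, Kestrel→Machine M1 = 394 min.
Swapping Nimbus↔Ridgeline (Nimbus→Machine M6 112 min, Ridgeline→Machine M4 57 min) adds 53.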